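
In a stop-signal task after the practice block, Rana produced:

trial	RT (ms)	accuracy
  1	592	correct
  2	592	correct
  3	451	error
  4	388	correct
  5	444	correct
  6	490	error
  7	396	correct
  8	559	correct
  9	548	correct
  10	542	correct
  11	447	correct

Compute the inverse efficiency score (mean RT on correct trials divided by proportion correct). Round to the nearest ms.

612 ms

Correct trials (n=9): 592, 592, 388, 444, 396, 559, 548, 542, 447
Mean correct RT = 4508/9 = 500.8889 ms
Proportion correct = 9/11
IES = 500.8889 / (9/11) = 612.198 ms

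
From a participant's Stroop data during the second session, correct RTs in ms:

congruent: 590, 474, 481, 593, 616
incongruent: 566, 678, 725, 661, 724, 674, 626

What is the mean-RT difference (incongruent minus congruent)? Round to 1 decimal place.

M(congruent) = 2754/5 = 550.800
M(incongruent) = 4654/7 = 664.857
Difference = 664.857 − 550.800 = 114.057 ms

114.1 ms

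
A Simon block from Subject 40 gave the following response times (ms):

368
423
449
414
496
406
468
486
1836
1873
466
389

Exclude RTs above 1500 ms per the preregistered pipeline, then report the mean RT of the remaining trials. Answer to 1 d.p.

436.5 ms

Excluded: 1836, 1873
Retained (n=10): Σ = 4365
Mean = 4365/10 = 436.5000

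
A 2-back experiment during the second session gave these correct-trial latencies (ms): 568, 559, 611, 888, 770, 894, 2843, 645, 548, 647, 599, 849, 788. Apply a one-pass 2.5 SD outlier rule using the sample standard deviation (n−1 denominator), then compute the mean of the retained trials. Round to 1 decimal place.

n = 13, ΣRT = 11209, M = 862.231
Σ(x−M)² = 4442494.31; s = √(4442494.31/12) = 608.447
Cutoffs: 862.231 ± 2.5·608.447 → [-658.9, 2383.3]
Outside: 2843 → excluded.
Retained (n=12): Σ = 8366, mean = 8366/12 = 697.167

697.2 ms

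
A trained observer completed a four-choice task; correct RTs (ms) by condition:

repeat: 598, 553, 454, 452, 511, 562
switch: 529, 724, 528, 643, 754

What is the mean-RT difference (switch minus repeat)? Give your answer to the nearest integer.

114 ms

M(repeat) = 3130/6 = 521.667
M(switch) = 3178/5 = 635.600
Difference = 635.600 − 521.667 = 113.933 ms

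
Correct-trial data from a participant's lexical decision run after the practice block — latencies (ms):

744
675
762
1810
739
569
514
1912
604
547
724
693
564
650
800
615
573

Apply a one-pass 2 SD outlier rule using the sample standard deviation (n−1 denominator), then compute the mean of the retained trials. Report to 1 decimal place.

n = 17, ΣRT = 13495, M = 793.824
Σ(x−M)² = 2698678.47; s = √(2698678.47/16) = 410.691
Cutoffs: 793.824 ± 2·410.691 → [-27.6, 1615.2]
Outside: 1810, 1912 → excluded.
Retained (n=15): Σ = 9773, mean = 9773/15 = 651.533

651.5 ms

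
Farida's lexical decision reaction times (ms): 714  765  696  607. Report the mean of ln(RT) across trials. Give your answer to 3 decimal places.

ln(RT): 6.5709, 6.6399, 6.5453, 6.4085
Σ ln(RT) = 26.1646
Mean = 26.1646/4 = 6.54116

6.541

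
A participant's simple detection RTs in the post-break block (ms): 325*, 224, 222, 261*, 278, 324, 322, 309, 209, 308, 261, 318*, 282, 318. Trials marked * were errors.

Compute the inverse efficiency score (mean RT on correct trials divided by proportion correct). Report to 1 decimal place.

Correct trials (n=11): 224, 222, 278, 324, 322, 309, 209, 308, 261, 282, 318
Mean correct RT = 3057/11 = 277.9091 ms
Proportion correct = 11/14
IES = 277.9091 / (11/14) = 353.702 ms

353.7 ms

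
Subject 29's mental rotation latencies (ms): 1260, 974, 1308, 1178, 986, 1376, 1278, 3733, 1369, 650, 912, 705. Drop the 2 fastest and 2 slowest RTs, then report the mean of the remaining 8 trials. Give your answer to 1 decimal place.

1158.1 ms

Sorted: 650, 705, 912, 974, 986, 1178, 1260, 1278, 1308, 1369, 1376, 3733
Drop lowest 2 (650, 705) and highest 2 (1376, 3733)
Remaining (n=8): Σ = 9265, mean = 9265/8 = 1158.125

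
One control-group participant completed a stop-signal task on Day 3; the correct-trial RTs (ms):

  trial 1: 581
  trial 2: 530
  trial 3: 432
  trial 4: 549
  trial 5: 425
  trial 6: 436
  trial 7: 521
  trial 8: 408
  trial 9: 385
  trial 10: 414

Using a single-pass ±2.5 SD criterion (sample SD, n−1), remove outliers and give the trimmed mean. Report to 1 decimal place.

468.1 ms

n = 10, ΣRT = 4681, M = 468.100
Σ(x−M)² = 43556.90; s = √(43556.90/9) = 69.568
Cutoffs: 468.100 ± 2.5·69.568 → [294.2, 642.0]
No RTs fall outside the cutoffs; all 10 retained. Mean = 4681/10 = 468.100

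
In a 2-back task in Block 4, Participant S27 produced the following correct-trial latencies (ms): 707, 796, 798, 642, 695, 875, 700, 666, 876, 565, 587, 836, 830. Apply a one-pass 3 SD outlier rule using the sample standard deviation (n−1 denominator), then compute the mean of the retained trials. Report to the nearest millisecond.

n = 13, ΣRT = 9573, M = 736.385
Σ(x−M)² = 134195.08; s = √(134195.08/12) = 105.749
Cutoffs: 736.385 ± 3·105.749 → [419.1, 1053.6]
No RTs fall outside the cutoffs; all 13 retained. Mean = 9573/13 = 736.385

736 ms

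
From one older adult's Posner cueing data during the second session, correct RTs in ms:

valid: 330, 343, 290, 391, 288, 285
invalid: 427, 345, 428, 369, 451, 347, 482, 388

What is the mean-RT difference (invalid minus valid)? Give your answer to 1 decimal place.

83.5 ms

M(valid) = 1927/6 = 321.167
M(invalid) = 3237/8 = 404.625
Difference = 404.625 − 321.167 = 83.458 ms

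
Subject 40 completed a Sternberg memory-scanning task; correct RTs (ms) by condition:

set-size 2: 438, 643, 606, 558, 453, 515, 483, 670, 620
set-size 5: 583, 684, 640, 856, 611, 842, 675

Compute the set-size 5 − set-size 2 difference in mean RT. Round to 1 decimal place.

144.7 ms

M(set-size 2) = 4986/9 = 554.000
M(set-size 5) = 4891/7 = 698.714
Difference = 698.714 − 554.000 = 144.714 ms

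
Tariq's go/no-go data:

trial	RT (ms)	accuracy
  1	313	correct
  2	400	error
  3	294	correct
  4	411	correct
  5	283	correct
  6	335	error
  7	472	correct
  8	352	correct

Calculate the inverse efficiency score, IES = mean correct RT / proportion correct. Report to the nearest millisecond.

Correct trials (n=6): 313, 294, 411, 283, 472, 352
Mean correct RT = 2125/6 = 354.1667 ms
Proportion correct = 6/8
IES = 354.1667 / (6/8) = 472.222 ms

472 ms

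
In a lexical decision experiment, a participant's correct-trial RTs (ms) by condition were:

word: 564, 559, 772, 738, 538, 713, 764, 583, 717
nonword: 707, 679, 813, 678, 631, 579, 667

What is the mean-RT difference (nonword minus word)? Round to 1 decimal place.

18.3 ms

M(word) = 5948/9 = 660.889
M(nonword) = 4754/7 = 679.143
Difference = 679.143 − 660.889 = 18.254 ms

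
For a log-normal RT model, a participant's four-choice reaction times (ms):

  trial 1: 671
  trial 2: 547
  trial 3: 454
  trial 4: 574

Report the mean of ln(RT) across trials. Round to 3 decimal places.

ln(RT): 6.5088, 6.3044, 6.1181, 6.3526
Σ ln(RT) = 25.2839
Mean = 25.2839/4 = 6.32099

6.321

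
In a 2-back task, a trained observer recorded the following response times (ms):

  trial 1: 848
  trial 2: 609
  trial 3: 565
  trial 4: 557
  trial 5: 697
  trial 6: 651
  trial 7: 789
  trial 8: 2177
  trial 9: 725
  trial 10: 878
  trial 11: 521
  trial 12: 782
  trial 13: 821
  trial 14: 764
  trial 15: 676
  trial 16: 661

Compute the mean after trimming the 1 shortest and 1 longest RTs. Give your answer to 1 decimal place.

Sorted: 521, 557, 565, 609, 651, 661, 676, 697, 725, 764, 782, 789, 821, 848, 878, 2177
Drop lowest 1 (521) and highest 1 (2177)
Remaining (n=14): Σ = 10023, mean = 10023/14 = 715.929

715.9 ms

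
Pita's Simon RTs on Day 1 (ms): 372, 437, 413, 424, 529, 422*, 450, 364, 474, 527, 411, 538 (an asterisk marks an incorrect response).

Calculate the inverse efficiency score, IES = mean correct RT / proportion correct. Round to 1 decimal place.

489.8 ms

Correct trials (n=11): 372, 437, 413, 424, 529, 450, 364, 474, 527, 411, 538
Mean correct RT = 4939/11 = 449.0000 ms
Proportion correct = 11/12
IES = 449.0000 / (11/12) = 489.818 ms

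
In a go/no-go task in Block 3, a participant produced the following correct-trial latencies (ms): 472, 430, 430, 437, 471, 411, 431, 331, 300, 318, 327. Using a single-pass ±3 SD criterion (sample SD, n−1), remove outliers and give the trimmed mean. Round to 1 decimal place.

n = 11, ΣRT = 4358, M = 396.182
Σ(x−M)² = 41129.64; s = √(41129.64/10) = 64.132
Cutoffs: 396.182 ± 3·64.132 → [203.8, 588.6]
No RTs fall outside the cutoffs; all 11 retained. Mean = 4358/11 = 396.182

396.2 ms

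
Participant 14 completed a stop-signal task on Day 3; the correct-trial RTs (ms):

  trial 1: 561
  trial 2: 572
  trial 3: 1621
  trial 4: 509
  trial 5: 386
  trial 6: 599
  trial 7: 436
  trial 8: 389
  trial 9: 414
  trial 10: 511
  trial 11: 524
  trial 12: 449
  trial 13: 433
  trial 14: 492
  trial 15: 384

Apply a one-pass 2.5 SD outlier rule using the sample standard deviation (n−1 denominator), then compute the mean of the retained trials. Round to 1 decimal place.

n = 15, ΣRT = 8280, M = 552.000
Σ(x−M)² = 1292984.00; s = √(1292984.00/14) = 303.901
Cutoffs: 552.000 ± 2.5·303.901 → [-207.8, 1311.8]
Outside: 1621 → excluded.
Retained (n=14): Σ = 6659, mean = 6659/14 = 475.643

475.6 ms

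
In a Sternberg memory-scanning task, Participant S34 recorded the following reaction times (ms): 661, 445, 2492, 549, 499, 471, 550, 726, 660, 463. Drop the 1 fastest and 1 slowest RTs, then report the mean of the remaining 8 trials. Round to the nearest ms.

Sorted: 445, 463, 471, 499, 549, 550, 660, 661, 726, 2492
Drop lowest 1 (445) and highest 1 (2492)
Remaining (n=8): Σ = 4579, mean = 4579/8 = 572.375

572 ms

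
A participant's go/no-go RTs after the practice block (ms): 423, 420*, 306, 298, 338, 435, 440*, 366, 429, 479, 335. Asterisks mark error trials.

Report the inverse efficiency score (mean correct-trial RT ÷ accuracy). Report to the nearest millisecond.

Correct trials (n=9): 423, 306, 298, 338, 435, 366, 429, 479, 335
Mean correct RT = 3409/9 = 378.7778 ms
Proportion correct = 9/11
IES = 378.7778 / (9/11) = 462.951 ms

463 ms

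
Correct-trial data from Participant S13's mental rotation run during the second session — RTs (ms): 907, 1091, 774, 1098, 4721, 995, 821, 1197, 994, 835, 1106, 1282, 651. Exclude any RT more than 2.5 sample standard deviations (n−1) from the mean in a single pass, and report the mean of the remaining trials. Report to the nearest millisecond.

979 ms

n = 13, ΣRT = 16472, M = 1267.077
Σ(x−M)² = 13306856.92; s = √(13306856.92/12) = 1053.045
Cutoffs: 1267.077 ± 2.5·1053.045 → [-1365.5, 3899.7]
Outside: 4721 → excluded.
Retained (n=12): Σ = 11751, mean = 11751/12 = 979.250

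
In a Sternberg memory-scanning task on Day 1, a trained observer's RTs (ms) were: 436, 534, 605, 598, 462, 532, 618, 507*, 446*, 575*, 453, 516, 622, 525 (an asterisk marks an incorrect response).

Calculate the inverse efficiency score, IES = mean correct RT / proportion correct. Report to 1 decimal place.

Correct trials (n=11): 436, 534, 605, 598, 462, 532, 618, 453, 516, 622, 525
Mean correct RT = 5901/11 = 536.4545 ms
Proportion correct = 11/14
IES = 536.4545 / (11/14) = 682.760 ms

682.8 ms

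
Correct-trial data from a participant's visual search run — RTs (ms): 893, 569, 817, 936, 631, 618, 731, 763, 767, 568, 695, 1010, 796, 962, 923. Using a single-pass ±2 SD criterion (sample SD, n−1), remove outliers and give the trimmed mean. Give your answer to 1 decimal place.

778.6 ms

n = 15, ΣRT = 11679, M = 778.600
Σ(x−M)² = 293167.60; s = √(293167.60/14) = 144.708
Cutoffs: 778.600 ± 2·144.708 → [489.2, 1068.0]
No RTs fall outside the cutoffs; all 15 retained. Mean = 11679/15 = 778.600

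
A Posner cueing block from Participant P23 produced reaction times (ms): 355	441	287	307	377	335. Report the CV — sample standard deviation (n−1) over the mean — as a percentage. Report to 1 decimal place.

15.7%

n = 6, Σ = 2102, M = 350.3333
Σ(x−M)² = 15077.333; s = √(15077.333/5) = 54.9133
CV = 54.9133 / 350.3333 = 0.15675 = 15.675%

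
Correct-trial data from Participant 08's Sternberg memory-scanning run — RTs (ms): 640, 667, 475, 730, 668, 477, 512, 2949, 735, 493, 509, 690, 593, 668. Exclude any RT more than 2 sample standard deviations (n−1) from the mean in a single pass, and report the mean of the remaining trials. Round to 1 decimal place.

604.4 ms

n = 14, ΣRT = 10806, M = 771.857
Σ(x−M)² = 5221151.71; s = √(5221151.71/13) = 633.741
Cutoffs: 771.857 ± 2·633.741 → [-495.6, 2039.3]
Outside: 2949 → excluded.
Retained (n=13): Σ = 7857, mean = 7857/13 = 604.385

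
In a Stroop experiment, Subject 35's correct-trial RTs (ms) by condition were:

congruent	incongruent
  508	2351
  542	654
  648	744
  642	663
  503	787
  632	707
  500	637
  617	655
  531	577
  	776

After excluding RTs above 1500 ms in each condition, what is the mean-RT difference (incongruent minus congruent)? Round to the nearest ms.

incongruent: exclude 2351
M(congruent) = 5123/9 = 569.222
M(incongruent) = 6200/9 = 688.889
Difference = 688.889 − 569.222 = 119.667 ms

120 ms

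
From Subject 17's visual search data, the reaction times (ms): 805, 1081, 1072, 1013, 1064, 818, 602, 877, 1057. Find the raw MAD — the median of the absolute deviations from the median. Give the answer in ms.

68 ms

Sorted: 602, 805, 818, 877, 1013, 1057, 1064, 1072, 1081 → median = 1013
|x − 1013|: 208, 68, 59, 0, 51, 195, 411, 136, 44
Sorted deviations: 0, 44, 51, 59, 68, 136, 195, 208, 411 → MAD = 68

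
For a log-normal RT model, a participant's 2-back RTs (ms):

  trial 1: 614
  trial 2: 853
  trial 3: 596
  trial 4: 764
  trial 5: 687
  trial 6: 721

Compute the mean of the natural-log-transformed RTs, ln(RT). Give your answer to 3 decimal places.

6.552

ln(RT): 6.4200, 6.7488, 6.3902, 6.6386, 6.5323, 6.5806
Σ ln(RT) = 39.3105
Mean = 39.3105/6 = 6.55176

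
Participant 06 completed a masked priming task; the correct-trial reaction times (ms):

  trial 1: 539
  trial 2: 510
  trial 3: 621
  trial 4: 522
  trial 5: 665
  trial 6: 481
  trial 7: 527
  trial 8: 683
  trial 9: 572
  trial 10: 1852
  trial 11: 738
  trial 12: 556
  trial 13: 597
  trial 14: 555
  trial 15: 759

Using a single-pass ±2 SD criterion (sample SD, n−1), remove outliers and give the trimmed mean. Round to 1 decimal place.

594.6 ms

n = 15, ΣRT = 10177, M = 678.467
Σ(x−M)² = 1573177.73; s = √(1573177.73/14) = 335.216
Cutoffs: 678.467 ± 2·335.216 → [8.0, 1348.9]
Outside: 1852 → excluded.
Retained (n=14): Σ = 8325, mean = 8325/14 = 594.643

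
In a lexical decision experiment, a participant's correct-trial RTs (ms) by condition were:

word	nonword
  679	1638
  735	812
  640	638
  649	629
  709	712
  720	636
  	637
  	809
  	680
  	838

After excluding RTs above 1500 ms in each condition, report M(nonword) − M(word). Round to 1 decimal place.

nonword: exclude 1638
M(word) = 4132/6 = 688.667
M(nonword) = 6391/9 = 710.111
Difference = 710.111 − 688.667 = 21.444 ms

21.4 ms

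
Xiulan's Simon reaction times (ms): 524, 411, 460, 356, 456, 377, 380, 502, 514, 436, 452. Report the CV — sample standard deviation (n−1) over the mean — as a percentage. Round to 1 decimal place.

n = 11, Σ = 4868, M = 442.5455
Σ(x−M)² = 32586.727; s = √(32586.727/10) = 57.0848
CV = 57.0848 / 442.5455 = 0.12899 = 12.899%

12.9%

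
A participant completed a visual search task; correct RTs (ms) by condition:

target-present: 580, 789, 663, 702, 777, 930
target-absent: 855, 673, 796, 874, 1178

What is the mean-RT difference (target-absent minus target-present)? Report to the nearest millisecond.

M(target-present) = 4441/6 = 740.167
M(target-absent) = 4376/5 = 875.200
Difference = 875.200 − 740.167 = 135.033 ms

135 ms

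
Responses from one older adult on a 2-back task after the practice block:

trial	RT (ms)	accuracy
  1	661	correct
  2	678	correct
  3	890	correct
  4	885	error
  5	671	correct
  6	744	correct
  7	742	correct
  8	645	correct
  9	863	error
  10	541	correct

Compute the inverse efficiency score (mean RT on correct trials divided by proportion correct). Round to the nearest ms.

Correct trials (n=8): 661, 678, 890, 671, 744, 742, 645, 541
Mean correct RT = 5572/8 = 696.5000 ms
Proportion correct = 8/10
IES = 696.5000 / (8/10) = 870.625 ms

871 ms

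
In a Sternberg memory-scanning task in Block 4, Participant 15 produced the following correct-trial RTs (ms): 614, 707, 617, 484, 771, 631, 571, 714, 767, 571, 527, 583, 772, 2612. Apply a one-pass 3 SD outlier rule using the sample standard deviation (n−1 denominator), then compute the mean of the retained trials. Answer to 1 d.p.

n = 14, ΣRT = 10941, M = 781.500
Σ(x−M)² = 3720313.50; s = √(3720313.50/13) = 534.956
Cutoffs: 781.500 ± 3·534.956 → [-823.4, 2386.4]
Outside: 2612 → excluded.
Retained (n=13): Σ = 8329, mean = 8329/13 = 640.692

640.7 ms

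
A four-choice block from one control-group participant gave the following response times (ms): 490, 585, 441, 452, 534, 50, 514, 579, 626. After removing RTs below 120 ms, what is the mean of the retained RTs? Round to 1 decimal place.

527.6 ms

Excluded: 50
Retained (n=8): Σ = 4221
Mean = 4221/8 = 527.6250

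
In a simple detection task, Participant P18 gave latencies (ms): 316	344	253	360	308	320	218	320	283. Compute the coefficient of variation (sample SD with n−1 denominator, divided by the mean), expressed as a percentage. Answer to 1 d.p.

14.7%

n = 9, Σ = 2722, M = 302.4444
Σ(x−M)² = 15824.222; s = √(15824.222/8) = 44.4750
CV = 44.4750 / 302.4444 = 0.14705 = 14.705%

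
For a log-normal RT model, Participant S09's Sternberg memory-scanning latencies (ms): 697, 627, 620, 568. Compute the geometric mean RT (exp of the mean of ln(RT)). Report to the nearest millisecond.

ln(RT): 6.5468, 6.4409, 6.4297, 6.3421
Mean ln(RT) = 25.7596/4 = 6.43989
Geometric mean = exp(6.43989) = 626.34 ms

626 ms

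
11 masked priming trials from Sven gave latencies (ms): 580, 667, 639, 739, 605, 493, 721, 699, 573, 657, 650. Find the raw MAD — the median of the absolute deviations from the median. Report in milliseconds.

49 ms

Sorted: 493, 573, 580, 605, 639, 650, 657, 667, 699, 721, 739 → median = 650
|x − 650|: 70, 17, 11, 89, 45, 157, 71, 49, 77, 7, 0
Sorted deviations: 0, 7, 11, 17, 45, 49, 70, 71, 77, 89, 157 → MAD = 49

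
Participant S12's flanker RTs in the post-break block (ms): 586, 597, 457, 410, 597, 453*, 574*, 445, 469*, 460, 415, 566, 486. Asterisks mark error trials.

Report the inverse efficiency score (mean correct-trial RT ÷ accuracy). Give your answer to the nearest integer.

652 ms

Correct trials (n=10): 586, 597, 457, 410, 597, 445, 460, 415, 566, 486
Mean correct RT = 5019/10 = 501.9000 ms
Proportion correct = 10/13
IES = 501.9000 / (10/13) = 652.470 ms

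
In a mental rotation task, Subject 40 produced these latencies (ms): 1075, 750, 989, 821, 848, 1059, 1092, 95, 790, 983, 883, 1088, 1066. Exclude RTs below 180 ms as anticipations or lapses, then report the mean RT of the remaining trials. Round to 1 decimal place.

953.7 ms

Excluded: 95
Retained (n=12): Σ = 11444
Mean = 11444/12 = 953.6667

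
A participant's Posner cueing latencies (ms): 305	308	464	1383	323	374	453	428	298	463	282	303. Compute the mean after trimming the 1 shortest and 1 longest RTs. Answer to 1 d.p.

Sorted: 282, 298, 303, 305, 308, 323, 374, 428, 453, 463, 464, 1383
Drop lowest 1 (282) and highest 1 (1383)
Remaining (n=10): Σ = 3719, mean = 3719/10 = 371.900

371.9 ms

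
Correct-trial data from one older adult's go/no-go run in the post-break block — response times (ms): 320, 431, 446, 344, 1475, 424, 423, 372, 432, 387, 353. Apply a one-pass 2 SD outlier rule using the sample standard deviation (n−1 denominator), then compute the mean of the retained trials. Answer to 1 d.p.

393.2 ms

n = 11, ΣRT = 5407, M = 491.545
Σ(x−M)² = 1081342.73; s = √(1081342.73/10) = 328.838
Cutoffs: 491.545 ± 2·328.838 → [-166.1, 1149.2]
Outside: 1475 → excluded.
Retained (n=10): Σ = 3932, mean = 3932/10 = 393.200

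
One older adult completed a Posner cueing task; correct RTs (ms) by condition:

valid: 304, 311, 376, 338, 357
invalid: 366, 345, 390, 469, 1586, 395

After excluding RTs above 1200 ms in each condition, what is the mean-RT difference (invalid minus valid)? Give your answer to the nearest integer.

56 ms

invalid: exclude 1586
M(valid) = 1686/5 = 337.200
M(invalid) = 1965/5 = 393.000
Difference = 393.000 − 337.200 = 55.800 ms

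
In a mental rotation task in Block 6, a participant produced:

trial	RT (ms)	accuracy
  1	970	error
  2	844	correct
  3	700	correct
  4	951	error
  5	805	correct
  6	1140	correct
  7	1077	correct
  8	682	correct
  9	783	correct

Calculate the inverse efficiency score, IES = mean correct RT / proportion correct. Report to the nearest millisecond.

Correct trials (n=7): 844, 700, 805, 1140, 1077, 682, 783
Mean correct RT = 6031/7 = 861.5714 ms
Proportion correct = 7/9
IES = 861.5714 / (7/9) = 1107.735 ms

1108 ms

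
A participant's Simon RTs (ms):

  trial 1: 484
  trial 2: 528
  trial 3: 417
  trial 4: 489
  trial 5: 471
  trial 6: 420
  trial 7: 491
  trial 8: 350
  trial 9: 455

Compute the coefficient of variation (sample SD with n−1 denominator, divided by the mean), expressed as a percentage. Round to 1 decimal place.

11.6%

n = 9, Σ = 4105, M = 456.1111
Σ(x−M)² = 22560.889; s = √(22560.889/8) = 53.1047
CV = 53.1047 / 456.1111 = 0.11643 = 11.643%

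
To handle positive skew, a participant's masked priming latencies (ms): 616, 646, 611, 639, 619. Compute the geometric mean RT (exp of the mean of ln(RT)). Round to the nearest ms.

ln(RT): 6.4232, 6.4708, 6.4151, 6.4599, 6.4281
Mean ln(RT) = 32.1972/5 = 6.43943
Geometric mean = exp(6.43943) = 626.05 ms

626 ms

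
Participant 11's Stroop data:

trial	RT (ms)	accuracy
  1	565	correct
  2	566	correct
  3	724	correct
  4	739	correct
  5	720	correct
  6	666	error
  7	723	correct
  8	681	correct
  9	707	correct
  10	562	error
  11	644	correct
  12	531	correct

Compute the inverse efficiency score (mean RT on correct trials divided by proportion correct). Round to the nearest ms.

Correct trials (n=10): 565, 566, 724, 739, 720, 723, 681, 707, 644, 531
Mean correct RT = 6600/10 = 660.0000 ms
Proportion correct = 10/12
IES = 660.0000 / (10/12) = 792.000 ms

792 ms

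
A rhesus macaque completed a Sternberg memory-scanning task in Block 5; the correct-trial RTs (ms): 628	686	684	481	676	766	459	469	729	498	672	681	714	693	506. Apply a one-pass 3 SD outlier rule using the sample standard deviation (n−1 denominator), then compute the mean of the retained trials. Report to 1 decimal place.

622.8 ms

n = 15, ΣRT = 9342, M = 622.800
Σ(x−M)² = 161244.40; s = √(161244.40/14) = 107.319
Cutoffs: 622.800 ± 3·107.319 → [300.8, 944.8]
No RTs fall outside the cutoffs; all 15 retained. Mean = 9342/15 = 622.800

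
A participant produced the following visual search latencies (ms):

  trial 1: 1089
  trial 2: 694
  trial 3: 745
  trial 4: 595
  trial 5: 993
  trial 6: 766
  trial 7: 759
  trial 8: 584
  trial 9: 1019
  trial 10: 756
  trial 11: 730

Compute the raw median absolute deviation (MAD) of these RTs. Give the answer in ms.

62 ms

Sorted: 584, 595, 694, 730, 745, 756, 759, 766, 993, 1019, 1089 → median = 756
|x − 756|: 333, 62, 11, 161, 237, 10, 3, 172, 263, 0, 26
Sorted deviations: 0, 3, 10, 11, 26, 62, 161, 172, 237, 263, 333 → MAD = 62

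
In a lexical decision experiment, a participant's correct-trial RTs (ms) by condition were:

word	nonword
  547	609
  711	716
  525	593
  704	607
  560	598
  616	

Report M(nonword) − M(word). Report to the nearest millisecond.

M(word) = 3663/6 = 610.500
M(nonword) = 3123/5 = 624.600
Difference = 624.600 − 610.500 = 14.100 ms

14 ms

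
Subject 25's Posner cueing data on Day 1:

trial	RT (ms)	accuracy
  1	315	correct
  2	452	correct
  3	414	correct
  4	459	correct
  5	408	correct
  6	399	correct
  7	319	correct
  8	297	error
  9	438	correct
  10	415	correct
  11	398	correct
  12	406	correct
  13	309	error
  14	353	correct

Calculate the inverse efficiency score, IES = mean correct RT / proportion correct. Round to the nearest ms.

464 ms

Correct trials (n=12): 315, 452, 414, 459, 408, 399, 319, 438, 415, 398, 406, 353
Mean correct RT = 4776/12 = 398.0000 ms
Proportion correct = 12/14
IES = 398.0000 / (12/14) = 464.333 ms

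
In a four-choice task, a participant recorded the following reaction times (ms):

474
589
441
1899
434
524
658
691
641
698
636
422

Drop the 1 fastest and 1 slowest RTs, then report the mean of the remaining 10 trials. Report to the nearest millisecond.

Sorted: 422, 434, 441, 474, 524, 589, 636, 641, 658, 691, 698, 1899
Drop lowest 1 (422) and highest 1 (1899)
Remaining (n=10): Σ = 5786, mean = 5786/10 = 578.600

579 ms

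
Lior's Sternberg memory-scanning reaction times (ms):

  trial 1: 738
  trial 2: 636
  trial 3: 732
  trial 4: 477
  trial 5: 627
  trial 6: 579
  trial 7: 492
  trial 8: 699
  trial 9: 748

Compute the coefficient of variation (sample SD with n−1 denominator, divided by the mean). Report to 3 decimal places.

n = 9, Σ = 5728, M = 636.4444
Σ(x−M)² = 85478.222; s = √(85478.222/8) = 103.3672
CV = 103.3672 / 636.4444 = 0.16241

0.162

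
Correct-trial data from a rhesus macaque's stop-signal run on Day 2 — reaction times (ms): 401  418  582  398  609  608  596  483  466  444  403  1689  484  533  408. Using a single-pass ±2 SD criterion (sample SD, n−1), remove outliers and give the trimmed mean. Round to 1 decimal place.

488.1 ms

n = 15, ΣRT = 8522, M = 568.133
Σ(x−M)² = 1434301.73; s = √(1434301.73/14) = 320.078
Cutoffs: 568.133 ± 2·320.078 → [-72.0, 1208.3]
Outside: 1689 → excluded.
Retained (n=14): Σ = 6833, mean = 6833/14 = 488.071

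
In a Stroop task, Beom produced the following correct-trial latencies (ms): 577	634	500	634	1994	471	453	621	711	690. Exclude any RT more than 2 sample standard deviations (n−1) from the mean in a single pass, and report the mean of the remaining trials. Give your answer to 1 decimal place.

587.9 ms

n = 10, ΣRT = 7285, M = 728.500
Σ(x−M)² = 1850066.50; s = √(1850066.50/9) = 453.390
Cutoffs: 728.500 ± 2·453.390 → [-178.3, 1635.3]
Outside: 1994 → excluded.
Retained (n=9): Σ = 5291, mean = 5291/9 = 587.889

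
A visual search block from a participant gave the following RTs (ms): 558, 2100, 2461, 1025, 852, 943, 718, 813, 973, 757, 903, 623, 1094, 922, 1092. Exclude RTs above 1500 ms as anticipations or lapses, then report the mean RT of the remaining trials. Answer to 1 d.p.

867.2 ms

Excluded: 2100, 2461
Retained (n=13): Σ = 11273
Mean = 11273/13 = 867.1538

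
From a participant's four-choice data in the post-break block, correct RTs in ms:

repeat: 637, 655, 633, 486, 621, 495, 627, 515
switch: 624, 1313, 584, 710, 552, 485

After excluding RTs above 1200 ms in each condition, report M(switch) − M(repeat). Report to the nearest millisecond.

7 ms

switch: exclude 1313
M(repeat) = 4669/8 = 583.625
M(switch) = 2955/5 = 591.000
Difference = 591.000 − 583.625 = 7.375 ms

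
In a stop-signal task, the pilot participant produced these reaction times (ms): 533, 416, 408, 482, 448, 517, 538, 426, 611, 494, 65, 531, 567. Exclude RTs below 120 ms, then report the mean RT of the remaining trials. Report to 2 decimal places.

497.58 ms

Excluded: 65
Retained (n=12): Σ = 5971
Mean = 5971/12 = 497.5833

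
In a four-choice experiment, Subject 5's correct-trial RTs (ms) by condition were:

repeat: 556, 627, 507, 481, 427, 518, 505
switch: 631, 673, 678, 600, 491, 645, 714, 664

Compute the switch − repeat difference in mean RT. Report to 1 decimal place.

119.7 ms

M(repeat) = 3621/7 = 517.286
M(switch) = 5096/8 = 637.000
Difference = 637.000 − 517.286 = 119.714 ms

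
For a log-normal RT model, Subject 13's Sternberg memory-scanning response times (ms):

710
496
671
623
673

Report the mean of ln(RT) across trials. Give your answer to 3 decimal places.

ln(RT): 6.5653, 6.2066, 6.5088, 6.4345, 6.5117
Σ ln(RT) = 32.2269
Mean = 32.2269/5 = 6.44538

6.445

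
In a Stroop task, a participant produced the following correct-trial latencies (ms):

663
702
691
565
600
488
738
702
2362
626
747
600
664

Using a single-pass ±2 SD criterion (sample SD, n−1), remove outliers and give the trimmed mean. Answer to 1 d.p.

648.8 ms

n = 13, ΣRT = 10148, M = 780.615
Σ(x−M)² = 2772811.08; s = √(2772811.08/12) = 480.695
Cutoffs: 780.615 ± 2·480.695 → [-180.8, 1742.0]
Outside: 2362 → excluded.
Retained (n=12): Σ = 7786, mean = 7786/12 = 648.833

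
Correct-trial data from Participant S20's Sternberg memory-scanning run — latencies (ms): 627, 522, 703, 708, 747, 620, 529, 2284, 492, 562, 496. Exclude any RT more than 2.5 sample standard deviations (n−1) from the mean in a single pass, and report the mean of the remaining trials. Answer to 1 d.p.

n = 11, ΣRT = 8290, M = 753.636
Σ(x−M)² = 2656270.55; s = √(2656270.55/10) = 515.390
Cutoffs: 753.636 ± 2.5·515.390 → [-534.8, 2042.1]
Outside: 2284 → excluded.
Retained (n=10): Σ = 6006, mean = 6006/10 = 600.600

600.6 ms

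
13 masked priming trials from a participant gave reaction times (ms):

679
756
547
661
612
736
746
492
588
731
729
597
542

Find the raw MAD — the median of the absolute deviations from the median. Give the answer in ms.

73 ms

Sorted: 492, 542, 547, 588, 597, 612, 661, 679, 729, 731, 736, 746, 756 → median = 661
|x − 661|: 18, 95, 114, 0, 49, 75, 85, 169, 73, 70, 68, 64, 119
Sorted deviations: 0, 18, 49, 64, 68, 70, 73, 75, 85, 95, 114, 119, 169 → MAD = 73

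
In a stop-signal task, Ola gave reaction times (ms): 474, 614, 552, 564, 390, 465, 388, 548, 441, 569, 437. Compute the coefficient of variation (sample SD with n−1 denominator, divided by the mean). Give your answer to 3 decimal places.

n = 11, Σ = 5442, M = 494.7273
Σ(x−M)² = 60550.182; s = √(60550.182/10) = 77.8140
CV = 77.8140 / 494.7273 = 0.15729

0.157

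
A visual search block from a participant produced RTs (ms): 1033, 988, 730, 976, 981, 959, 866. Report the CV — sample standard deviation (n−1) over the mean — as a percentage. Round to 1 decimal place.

n = 7, Σ = 6533, M = 933.2857
Σ(x−M)² = 63551.429; s = √(63551.429/6) = 102.9170
CV = 102.9170 / 933.2857 = 0.11027 = 11.027%

11.0%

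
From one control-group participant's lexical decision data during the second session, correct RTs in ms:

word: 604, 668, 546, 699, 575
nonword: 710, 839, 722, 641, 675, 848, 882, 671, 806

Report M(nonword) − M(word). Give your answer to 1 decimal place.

M(word) = 3092/5 = 618.400
M(nonword) = 6794/9 = 754.889
Difference = 754.889 − 618.400 = 136.489 ms

136.5 ms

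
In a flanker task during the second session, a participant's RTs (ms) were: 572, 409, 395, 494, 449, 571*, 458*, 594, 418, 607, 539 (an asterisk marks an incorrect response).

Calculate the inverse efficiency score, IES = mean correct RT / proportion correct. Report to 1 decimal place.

608.0 ms

Correct trials (n=9): 572, 409, 395, 494, 449, 594, 418, 607, 539
Mean correct RT = 4477/9 = 497.4444 ms
Proportion correct = 9/11
IES = 497.4444 / (9/11) = 607.988 ms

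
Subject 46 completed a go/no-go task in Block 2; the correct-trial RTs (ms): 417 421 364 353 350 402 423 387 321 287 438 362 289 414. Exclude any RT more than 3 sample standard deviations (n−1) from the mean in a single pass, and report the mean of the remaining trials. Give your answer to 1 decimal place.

n = 14, ΣRT = 5228, M = 373.429
Σ(x−M)² = 31967.43; s = √(31967.43/13) = 49.589
Cutoffs: 373.429 ± 3·49.589 → [224.7, 522.2]
No RTs fall outside the cutoffs; all 14 retained. Mean = 5228/14 = 373.429

373.4 ms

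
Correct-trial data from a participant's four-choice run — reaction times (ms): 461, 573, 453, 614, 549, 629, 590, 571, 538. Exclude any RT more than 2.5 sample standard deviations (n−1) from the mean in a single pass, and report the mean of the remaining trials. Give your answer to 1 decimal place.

n = 9, ΣRT = 4978, M = 553.111
Σ(x−M)² = 30294.89; s = √(30294.89/8) = 61.537
Cutoffs: 553.111 ± 2.5·61.537 → [399.3, 707.0]
No RTs fall outside the cutoffs; all 9 retained. Mean = 4978/9 = 553.111

553.1 ms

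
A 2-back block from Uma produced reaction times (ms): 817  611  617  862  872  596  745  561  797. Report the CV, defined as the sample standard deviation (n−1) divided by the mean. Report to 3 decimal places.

0.172

n = 9, Σ = 6478, M = 719.7778
Σ(x−M)² = 122377.556; s = √(122377.556/8) = 123.6818
CV = 123.6818 / 719.7778 = 0.17183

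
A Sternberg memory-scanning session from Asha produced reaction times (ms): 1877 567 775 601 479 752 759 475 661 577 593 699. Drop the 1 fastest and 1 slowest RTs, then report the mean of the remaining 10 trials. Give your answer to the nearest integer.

646 ms

Sorted: 475, 479, 567, 577, 593, 601, 661, 699, 752, 759, 775, 1877
Drop lowest 1 (475) and highest 1 (1877)
Remaining (n=10): Σ = 6463, mean = 6463/10 = 646.300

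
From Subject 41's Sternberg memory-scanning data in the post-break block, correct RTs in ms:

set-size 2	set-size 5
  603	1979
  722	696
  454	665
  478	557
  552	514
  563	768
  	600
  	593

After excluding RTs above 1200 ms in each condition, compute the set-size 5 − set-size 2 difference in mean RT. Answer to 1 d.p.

65.6 ms

set-size 5: exclude 1979
M(set-size 2) = 3372/6 = 562.000
M(set-size 5) = 4393/7 = 627.571
Difference = 627.571 − 562.000 = 65.571 ms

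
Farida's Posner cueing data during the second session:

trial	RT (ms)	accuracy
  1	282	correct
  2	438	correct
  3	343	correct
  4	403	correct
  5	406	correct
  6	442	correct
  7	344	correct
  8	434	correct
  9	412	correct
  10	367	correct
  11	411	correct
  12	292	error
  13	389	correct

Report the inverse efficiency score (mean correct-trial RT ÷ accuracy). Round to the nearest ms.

Correct trials (n=12): 282, 438, 343, 403, 406, 442, 344, 434, 412, 367, 411, 389
Mean correct RT = 4671/12 = 389.2500 ms
Proportion correct = 12/13
IES = 389.2500 / (12/13) = 421.688 ms

422 ms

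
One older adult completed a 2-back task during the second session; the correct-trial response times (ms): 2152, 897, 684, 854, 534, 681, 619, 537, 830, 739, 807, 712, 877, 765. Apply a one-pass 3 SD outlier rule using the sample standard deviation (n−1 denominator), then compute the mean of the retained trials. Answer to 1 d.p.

733.5 ms

n = 14, ΣRT = 11688, M = 834.857
Σ(x−M)² = 2043089.71; s = √(2043089.71/13) = 396.435
Cutoffs: 834.857 ± 3·396.435 → [-354.4, 2024.2]
Outside: 2152 → excluded.
Retained (n=13): Σ = 9536, mean = 9536/13 = 733.538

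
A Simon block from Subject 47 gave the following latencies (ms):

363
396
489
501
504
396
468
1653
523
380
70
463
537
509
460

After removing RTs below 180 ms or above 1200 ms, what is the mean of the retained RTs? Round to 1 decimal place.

Excluded: 70, 1653
Retained (n=13): Σ = 5989
Mean = 5989/13 = 460.6923

460.7 ms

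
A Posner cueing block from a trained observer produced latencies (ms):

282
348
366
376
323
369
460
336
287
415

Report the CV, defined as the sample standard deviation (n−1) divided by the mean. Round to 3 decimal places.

0.153

n = 10, Σ = 3562, M = 356.2000
Σ(x−M)² = 26755.600; s = √(26755.600/9) = 54.5238
CV = 54.5238 / 356.2000 = 0.15307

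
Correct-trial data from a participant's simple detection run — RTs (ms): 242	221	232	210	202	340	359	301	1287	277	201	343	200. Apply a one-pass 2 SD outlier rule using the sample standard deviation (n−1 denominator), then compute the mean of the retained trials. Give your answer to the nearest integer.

n = 13, ΣRT = 4415, M = 339.615
Σ(x−M)² = 1012961.08; s = √(1012961.08/12) = 290.540
Cutoffs: 339.615 ± 2·290.540 → [-241.5, 920.7]
Outside: 1287 → excluded.
Retained (n=12): Σ = 3128, mean = 3128/12 = 260.667

261 ms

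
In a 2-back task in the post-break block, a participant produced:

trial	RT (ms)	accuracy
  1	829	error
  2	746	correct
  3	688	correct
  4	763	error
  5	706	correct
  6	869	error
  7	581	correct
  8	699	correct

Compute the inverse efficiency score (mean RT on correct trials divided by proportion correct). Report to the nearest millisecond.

Correct trials (n=5): 746, 688, 706, 581, 699
Mean correct RT = 3420/5 = 684.0000 ms
Proportion correct = 5/8
IES = 684.0000 / (5/8) = 1094.400 ms

1094 ms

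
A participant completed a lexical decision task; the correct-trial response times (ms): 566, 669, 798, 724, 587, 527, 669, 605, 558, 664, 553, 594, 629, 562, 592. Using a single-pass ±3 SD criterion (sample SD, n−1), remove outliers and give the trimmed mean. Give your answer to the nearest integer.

620 ms

n = 15, ΣRT = 9297, M = 619.800
Σ(x−M)² = 75354.40; s = √(75354.40/14) = 73.365
Cutoffs: 619.800 ± 3·73.365 → [399.7, 839.9]
No RTs fall outside the cutoffs; all 15 retained. Mean = 9297/15 = 619.800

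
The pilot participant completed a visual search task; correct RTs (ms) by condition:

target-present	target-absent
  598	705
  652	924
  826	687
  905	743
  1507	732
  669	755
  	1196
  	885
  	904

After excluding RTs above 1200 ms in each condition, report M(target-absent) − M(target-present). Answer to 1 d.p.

106.8 ms

target-present: exclude 1507
M(target-present) = 3650/5 = 730.000
M(target-absent) = 7531/9 = 836.778
Difference = 836.778 − 730.000 = 106.778 ms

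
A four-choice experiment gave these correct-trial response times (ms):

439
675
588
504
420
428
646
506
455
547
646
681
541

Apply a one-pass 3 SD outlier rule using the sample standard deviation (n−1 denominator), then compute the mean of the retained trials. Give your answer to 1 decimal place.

n = 13, ΣRT = 7076, M = 544.308
Σ(x−M)² = 109512.77; s = √(109512.77/12) = 95.530
Cutoffs: 544.308 ± 3·95.530 → [257.7, 830.9]
No RTs fall outside the cutoffs; all 13 retained. Mean = 7076/13 = 544.308

544.3 ms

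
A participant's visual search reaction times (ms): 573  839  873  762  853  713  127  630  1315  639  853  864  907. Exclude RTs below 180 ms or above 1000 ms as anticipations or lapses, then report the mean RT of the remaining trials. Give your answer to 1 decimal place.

773.3 ms

Excluded: 127, 1315
Retained (n=11): Σ = 8506
Mean = 8506/11 = 773.2727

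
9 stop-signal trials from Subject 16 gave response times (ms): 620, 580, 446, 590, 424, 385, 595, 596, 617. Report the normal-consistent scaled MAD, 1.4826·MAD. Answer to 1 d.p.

Sorted: 385, 424, 446, 580, 590, 595, 596, 617, 620 → median = 590
|x − 590| sorted: 0, 5, 6, 10, 27, 30, 144, 166, 205 → MAD = 27
Robust SD ≈ 1.4826 × 27 = 40.030

40.0 ms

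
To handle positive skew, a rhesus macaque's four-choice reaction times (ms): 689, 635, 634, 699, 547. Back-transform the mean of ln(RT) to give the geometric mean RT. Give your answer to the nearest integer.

ln(RT): 6.5352, 6.4536, 6.4520, 6.5497, 6.3044
Mean ln(RT) = 32.2950/5 = 6.45900
Geometric mean = exp(6.45900) = 638.42 ms

638 ms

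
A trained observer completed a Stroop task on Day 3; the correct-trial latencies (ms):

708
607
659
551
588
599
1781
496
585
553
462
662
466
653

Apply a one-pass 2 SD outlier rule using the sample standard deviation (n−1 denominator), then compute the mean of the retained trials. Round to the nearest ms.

n = 14, ΣRT = 9370, M = 669.286
Σ(x−M)² = 1402196.86; s = √(1402196.86/13) = 328.422
Cutoffs: 669.286 ± 2·328.422 → [12.4, 1326.1]
Outside: 1781 → excluded.
Retained (n=13): Σ = 7589, mean = 7589/13 = 583.769

584 ms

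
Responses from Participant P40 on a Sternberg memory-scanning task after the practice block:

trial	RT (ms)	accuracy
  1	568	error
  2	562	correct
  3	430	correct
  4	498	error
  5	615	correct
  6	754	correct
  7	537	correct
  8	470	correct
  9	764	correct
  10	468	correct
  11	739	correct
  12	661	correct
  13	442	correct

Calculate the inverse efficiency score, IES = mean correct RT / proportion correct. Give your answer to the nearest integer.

692 ms

Correct trials (n=11): 562, 430, 615, 754, 537, 470, 764, 468, 739, 661, 442
Mean correct RT = 6442/11 = 585.6364 ms
Proportion correct = 11/13
IES = 585.6364 / (11/13) = 692.116 ms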